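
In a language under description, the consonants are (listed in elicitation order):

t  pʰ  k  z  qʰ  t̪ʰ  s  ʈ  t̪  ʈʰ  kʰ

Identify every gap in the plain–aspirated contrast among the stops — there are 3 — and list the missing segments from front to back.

bilabial: plain —, aspirated /pʰ/.
dental: plain /t̪/, aspirated /t̪ʰ/.
alveolar: plain /t/, aspirated —.
retroflex: plain /ʈ/, aspirated /ʈʰ/.
velar: plain /k/, aspirated /kʰ/.
uvular: plain —, aspirated /qʰ/.
Gaps, from front to back: bilabial lacks plain (/p/); alveolar lacks aspirated (/tʰ/); uvular lacks plain (/q/).

/p/, /tʰ/, /q/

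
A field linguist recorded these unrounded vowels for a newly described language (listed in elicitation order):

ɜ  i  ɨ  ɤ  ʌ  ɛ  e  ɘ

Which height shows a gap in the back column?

high

height            front     central   back    
high              i         ɨ         —       
high-mid          e         ɘ         ɤ       
low-mid           ɛ         ɜ         ʌ       
Every height has a back member except high, where /ɯ/ would be expected.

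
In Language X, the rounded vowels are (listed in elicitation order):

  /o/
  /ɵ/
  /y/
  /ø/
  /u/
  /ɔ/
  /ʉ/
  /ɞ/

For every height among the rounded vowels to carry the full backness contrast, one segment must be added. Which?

height            front     central   back    
high              y         ʉ         u       
high-mid          ø         ɵ         o       
low-mid           —         ɞ         ɔ       
The low-mid row has no front member, so the gap is the low-mid front rounded vowel /œ/.

/œ/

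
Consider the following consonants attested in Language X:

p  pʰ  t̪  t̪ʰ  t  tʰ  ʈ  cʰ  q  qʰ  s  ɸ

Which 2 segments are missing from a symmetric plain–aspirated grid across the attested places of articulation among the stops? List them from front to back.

Plain: /p/ (bilabial), /t̪/ (dental), /t/ (alveolar), /ʈ/ (retroflex), /q/ (uvular).
Aspirated: /pʰ/ (bilabial), /t̪ʰ/ (dental), /tʰ/ (alveolar), /cʰ/ (palatal), /qʰ/ (uvular).
Gaps, from front to back: retroflex lacks aspirated (/ʈʰ/); palatal lacks plain (/c/).

/ʈʰ/, /c/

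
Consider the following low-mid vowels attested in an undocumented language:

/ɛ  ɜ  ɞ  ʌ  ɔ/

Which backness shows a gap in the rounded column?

front

front: unrounded /ɛ/, rounded —.
central: unrounded /ɜ/, rounded /ɞ/.
back: unrounded /ʌ/, rounded /ɔ/.
Every backness has a rounded member except front, where /œ/ would be expected.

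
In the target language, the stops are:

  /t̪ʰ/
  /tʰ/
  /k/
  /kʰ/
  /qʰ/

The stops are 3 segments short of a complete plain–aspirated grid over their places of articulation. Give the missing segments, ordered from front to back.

Plain: /k/ (velar).
Aspirated: /t̪ʰ/ (dental), /tʰ/ (alveolar), /kʰ/ (velar), /qʰ/ (uvular).
Gaps, from front to back: dental lacks plain (/t̪/); alveolar lacks plain (/t/); uvular lacks plain (/q/).

/t̪/, /t/, /q/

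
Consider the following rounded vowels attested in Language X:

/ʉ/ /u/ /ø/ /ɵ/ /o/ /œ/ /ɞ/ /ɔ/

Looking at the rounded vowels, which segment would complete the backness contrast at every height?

height            front     central   back    
high              —         ʉ         u       
high-mid          ø         ɵ         o       
low-mid           œ         ɞ         ɔ       
The high row has no front member, so the gap is the high front rounded vowel /y/.

/y/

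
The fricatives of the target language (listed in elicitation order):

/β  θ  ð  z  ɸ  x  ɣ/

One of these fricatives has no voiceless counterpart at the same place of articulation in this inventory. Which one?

/z/

Bilabial: /ɸ/ ~ /β/
Dental: /θ/ ~ /ð/
Velar: /x/ ~ /ɣ/
Alveolar: only /z/ (voiced); no voiceless partner.
So /z/ is the unpaired segment.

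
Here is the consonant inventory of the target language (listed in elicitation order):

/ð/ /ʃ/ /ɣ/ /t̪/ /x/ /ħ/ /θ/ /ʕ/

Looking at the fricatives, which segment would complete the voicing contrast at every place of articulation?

/ʒ/

dental: voiceless /θ/, voiced /ð/.
postalveolar: voiceless /ʃ/, voiced —.
velar: voiceless /x/, voiced /ɣ/.
pharyngeal: voiceless /ħ/, voiced /ʕ/.
The postalveolar row has no voiced member, so the gap is the voiced postalveolar fricative /ʒ/.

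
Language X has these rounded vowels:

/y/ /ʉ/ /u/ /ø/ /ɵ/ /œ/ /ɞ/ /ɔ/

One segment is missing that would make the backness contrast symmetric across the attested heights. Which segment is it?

height            front     central   back    
high              y         ʉ         u       
high-mid          ø         ɵ         —       
low-mid           œ         ɞ         ɔ       
The high-mid row has no back member, so the gap is the high-mid back rounded vowel /o/.

/o/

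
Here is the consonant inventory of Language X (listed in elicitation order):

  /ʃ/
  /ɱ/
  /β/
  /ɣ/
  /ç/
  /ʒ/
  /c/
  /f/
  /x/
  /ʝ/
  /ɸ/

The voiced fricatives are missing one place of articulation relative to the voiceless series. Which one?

labiodental

bilabial: voiceless /ɸ/, voiced /β/.
labiodental: voiceless /f/, voiced —.
postalveolar: voiceless /ʃ/, voiced /ʒ/.
palatal: voiceless /ç/, voiced /ʝ/.
velar: voiceless /x/, voiced /ɣ/.
Every place of articulation has a voiced member except labiodental, where /v/ would be expected.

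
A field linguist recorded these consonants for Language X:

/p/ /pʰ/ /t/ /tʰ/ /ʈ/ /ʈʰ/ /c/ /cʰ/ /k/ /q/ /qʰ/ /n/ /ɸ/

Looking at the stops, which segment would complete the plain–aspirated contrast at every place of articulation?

/kʰ/

place of articulation  plain     aspirated
bilabial          p         pʰ      
alveolar          t         tʰ      
retroflex         ʈ         ʈʰ      
palatal           c         cʰ      
velar             k         —       
uvular            q         qʰ      
The velar row has no aspirated member, so the gap is the aspirated velar stop /kʰ/.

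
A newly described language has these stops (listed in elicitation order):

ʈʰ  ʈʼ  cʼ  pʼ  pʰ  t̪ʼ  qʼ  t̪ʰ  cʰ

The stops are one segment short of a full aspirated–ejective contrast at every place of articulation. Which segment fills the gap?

/qʰ/

place of articulation  aspirated  ejective
bilabial          pʰ        pʼ      
dental            t̪ʰ       t̪ʼ     
retroflex         ʈʰ        ʈʼ      
palatal           cʰ        cʼ      
uvular            —         qʼ      
The uvular row has no aspirated member, so the gap is the aspirated uvular stop /qʰ/.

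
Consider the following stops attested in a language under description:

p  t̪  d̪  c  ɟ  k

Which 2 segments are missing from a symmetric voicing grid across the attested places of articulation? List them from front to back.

bilabial: voiceless /p/, voiced —.
dental: voiceless /t̪/, voiced /d̪/.
palatal: voiceless /c/, voiced /ɟ/.
velar: voiceless /k/, voiced —.
Gaps, from front to back: bilabial lacks voiced (/b/); velar lacks voiced (/ɡ/).

/b/, /ɡ/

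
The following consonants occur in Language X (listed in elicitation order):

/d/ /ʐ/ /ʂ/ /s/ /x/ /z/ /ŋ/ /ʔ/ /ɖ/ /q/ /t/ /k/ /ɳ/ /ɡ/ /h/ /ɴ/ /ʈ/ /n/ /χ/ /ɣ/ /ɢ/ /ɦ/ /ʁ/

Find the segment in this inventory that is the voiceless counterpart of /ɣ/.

/x/

/ɣ/ is a voiced velar fricative.
The voiceless counterpart is a voiceless velar fricative — in this inventory, /x/.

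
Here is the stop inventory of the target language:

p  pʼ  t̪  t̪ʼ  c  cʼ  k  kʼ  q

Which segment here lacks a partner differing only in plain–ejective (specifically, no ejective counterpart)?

Bilabial: /p/ ~ /pʼ/
Dental: /t̪/ ~ /t̪ʼ/
Palatal: /c/ ~ /cʼ/
Velar: /k/ ~ /kʼ/
Uvular: only /q/ (plain); no ejective partner.
So /q/ is the unpaired segment.

/q/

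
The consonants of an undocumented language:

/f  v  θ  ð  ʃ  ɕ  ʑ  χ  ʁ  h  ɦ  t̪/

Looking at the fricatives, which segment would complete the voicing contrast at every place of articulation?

place of articulation  voiceless  voiced  
labiodental       f         v       
dental            θ         ð       
postalveolar      ʃ         —       
alveolo-palatal   ɕ         ʑ       
uvular            χ         ʁ       
glottal           h         ɦ       
The postalveolar row has no voiced member, so the gap is the voiced postalveolar fricative /ʒ/.

/ʒ/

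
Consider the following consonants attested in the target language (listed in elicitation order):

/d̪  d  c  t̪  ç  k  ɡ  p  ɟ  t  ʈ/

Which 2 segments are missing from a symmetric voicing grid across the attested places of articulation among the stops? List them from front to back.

/b/, /ɖ/

place of articulation  voiceless  voiced  
bilabial          p         —       
dental            t̪        d̪      
alveolar          t         d       
retroflex         ʈ         —       
palatal           c         ɟ       
velar             k         ɡ       
Gaps, from front to back: bilabial lacks voiced (/b/); retroflex lacks voiced (/ɖ/).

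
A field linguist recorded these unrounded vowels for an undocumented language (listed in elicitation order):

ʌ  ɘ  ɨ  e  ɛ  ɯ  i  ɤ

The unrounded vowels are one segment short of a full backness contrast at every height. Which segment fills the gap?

Front: /i/ (high), /e/ (high-mid), /ɛ/ (low-mid).
Central: /ɨ/ (high), /ɘ/ (high-mid).
Back: /ɯ/ (high), /ɤ/ (high-mid), /ʌ/ (low-mid).
The low-mid row has no central member, so the gap is the low-mid central unrounded vowel /ɜ/.

/ɜ/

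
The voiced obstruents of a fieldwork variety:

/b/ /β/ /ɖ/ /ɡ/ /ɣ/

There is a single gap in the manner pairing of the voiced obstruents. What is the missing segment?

Stop: /b/ (bilabial), /ɖ/ (retroflex), /ɡ/ (velar).
Fricative: /β/ (bilabial), /ɣ/ (velar).
The retroflex row has no fricative member, so the gap is the retroflex fricative /ʐ/.

/ʐ/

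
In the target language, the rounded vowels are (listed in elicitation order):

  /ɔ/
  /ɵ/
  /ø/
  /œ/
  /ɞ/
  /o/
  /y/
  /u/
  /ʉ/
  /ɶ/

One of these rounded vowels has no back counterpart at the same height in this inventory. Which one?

/ɶ/

High: /y/ ~ /ʉ/ ~ /u/
High-mid: /ø/ ~ /ɵ/ ~ /o/
Low-mid: /œ/ ~ /ɞ/ ~ /ɔ/
Low: only /ɶ/ (front); no back partner.
So /ɶ/ is the unpaired segment.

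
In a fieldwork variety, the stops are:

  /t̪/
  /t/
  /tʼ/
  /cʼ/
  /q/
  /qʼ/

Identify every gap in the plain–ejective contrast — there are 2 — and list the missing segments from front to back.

place of articulation  plain     ejective
dental            t̪        —       
alveolar          t         tʼ      
palatal           —         cʼ      
uvular            q         qʼ      
Gaps, from front to back: dental lacks ejective (/t̪ʼ/); palatal lacks plain (/c/).

/t̪ʼ/, /c/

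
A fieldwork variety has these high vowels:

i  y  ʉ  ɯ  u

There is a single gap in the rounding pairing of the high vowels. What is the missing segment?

backness          unrounded  rounded 
front             i         y       
central           —         ʉ       
back              ɯ         u       
The central row has no unrounded member, so the gap is the central unrounded vowel /ɨ/.

/ɨ/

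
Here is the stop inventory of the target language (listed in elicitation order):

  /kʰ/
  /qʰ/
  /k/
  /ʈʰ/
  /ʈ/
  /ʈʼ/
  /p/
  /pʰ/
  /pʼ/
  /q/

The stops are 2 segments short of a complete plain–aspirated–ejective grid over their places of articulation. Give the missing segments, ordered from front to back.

/kʼ/, /qʼ/

bilabial: plain /p/, aspirated /pʰ/, ejective /pʼ/.
retroflex: plain /ʈ/, aspirated /ʈʰ/, ejective /ʈʼ/.
velar: plain /k/, aspirated /kʰ/, ejective —.
uvular: plain /q/, aspirated /qʰ/, ejective —.
Gaps, from front to back: velar lacks ejective (/kʼ/); uvular lacks ejective (/qʼ/).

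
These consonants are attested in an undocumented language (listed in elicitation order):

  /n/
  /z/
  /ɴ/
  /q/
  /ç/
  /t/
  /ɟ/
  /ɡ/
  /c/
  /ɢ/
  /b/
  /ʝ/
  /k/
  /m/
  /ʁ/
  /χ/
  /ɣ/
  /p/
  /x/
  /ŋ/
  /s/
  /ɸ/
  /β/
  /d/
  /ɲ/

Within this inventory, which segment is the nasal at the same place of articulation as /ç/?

/ɲ/

/ç/ is a voiceless palatal fricative.
The nasal at the same place is a palatal nasal — in this inventory, /ɲ/.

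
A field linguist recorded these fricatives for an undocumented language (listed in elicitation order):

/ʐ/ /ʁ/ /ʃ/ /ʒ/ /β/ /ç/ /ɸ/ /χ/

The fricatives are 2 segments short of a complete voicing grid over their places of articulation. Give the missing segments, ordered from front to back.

/ʂ/, /ʝ/

Voiceless: /ɸ/ (bilabial), /ʃ/ (postalveolar), /ç/ (palatal), /χ/ (uvular).
Voiced: /β/ (bilabial), /ʒ/ (postalveolar), /ʐ/ (retroflex), /ʁ/ (uvular).
Gaps, from front to back: retroflex lacks voiceless (/ʂ/); palatal lacks voiced (/ʝ/).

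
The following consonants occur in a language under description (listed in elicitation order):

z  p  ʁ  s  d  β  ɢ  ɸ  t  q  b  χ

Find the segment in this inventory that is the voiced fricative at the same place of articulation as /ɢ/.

/ɢ/ is a voiced uvular stop.
The voiced fricative at the same place is a voiced uvular fricative — in this inventory, /ʁ/.

/ʁ/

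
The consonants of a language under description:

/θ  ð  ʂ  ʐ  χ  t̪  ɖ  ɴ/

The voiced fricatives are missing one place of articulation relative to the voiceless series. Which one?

uvular

Voiceless: /θ/ (dental), /ʂ/ (retroflex), /χ/ (uvular).
Voiced: /ð/ (dental), /ʐ/ (retroflex).
Every place of articulation has a voiced member except uvular, where /ʁ/ would be expected.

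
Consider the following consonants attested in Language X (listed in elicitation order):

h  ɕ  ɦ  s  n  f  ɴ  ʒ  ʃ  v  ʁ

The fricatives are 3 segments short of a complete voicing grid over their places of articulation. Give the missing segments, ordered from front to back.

/z/, /ʑ/, /χ/

labiodental: voiceless /f/, voiced /v/.
alveolar: voiceless /s/, voiced —.
postalveolar: voiceless /ʃ/, voiced /ʒ/.
alveolo-palatal: voiceless /ɕ/, voiced —.
uvular: voiceless —, voiced /ʁ/.
glottal: voiceless /h/, voiced /ɦ/.
Gaps, from front to back: alveolar lacks voiced (/z/); alveolo-palatal lacks voiced (/ʑ/); uvular lacks voiceless (/χ/).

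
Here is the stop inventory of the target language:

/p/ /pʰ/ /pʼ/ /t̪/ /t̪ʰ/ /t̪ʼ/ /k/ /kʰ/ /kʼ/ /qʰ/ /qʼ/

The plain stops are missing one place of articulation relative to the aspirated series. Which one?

uvular

Plain: /p/ (bilabial), /t̪/ (dental), /k/ (velar).
Aspirated: /pʰ/ (bilabial), /t̪ʰ/ (dental), /kʰ/ (velar), /qʰ/ (uvular).
Ejective: /pʼ/ (bilabial), /t̪ʼ/ (dental), /kʼ/ (velar), /qʼ/ (uvular).
Every place of articulation has a plain member except uvular, where /q/ would be expected.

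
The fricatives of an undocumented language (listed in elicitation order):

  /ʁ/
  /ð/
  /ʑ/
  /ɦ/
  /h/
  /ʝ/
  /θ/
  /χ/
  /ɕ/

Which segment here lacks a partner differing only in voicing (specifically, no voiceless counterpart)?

Dental: /θ/ ~ /ð/
Alveolo-palatal: /ɕ/ ~ /ʑ/
Uvular: /χ/ ~ /ʁ/
Glottal: /h/ ~ /ɦ/
Palatal: only /ʝ/ (voiced); no voiceless partner.
So /ʝ/ is the unpaired segment.

/ʝ/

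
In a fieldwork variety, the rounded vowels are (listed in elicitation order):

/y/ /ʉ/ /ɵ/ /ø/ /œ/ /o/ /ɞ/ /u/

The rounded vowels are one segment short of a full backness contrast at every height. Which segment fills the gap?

height            front     central   back    
high              y         ʉ         u       
high-mid          ø         ɵ         o       
low-mid           œ         ɞ         —       
The low-mid row has no back member, so the gap is the low-mid back rounded vowel /ɔ/.

/ɔ/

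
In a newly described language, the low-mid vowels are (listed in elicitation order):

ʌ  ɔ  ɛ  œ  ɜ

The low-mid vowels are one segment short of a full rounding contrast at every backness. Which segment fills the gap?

/ɞ/

Unrounded: /ɛ/ (front), /ɜ/ (central), /ʌ/ (back).
Rounded: /œ/ (front), /ɔ/ (back).
The central row has no rounded member, so the gap is the central rounded vowel /ɞ/.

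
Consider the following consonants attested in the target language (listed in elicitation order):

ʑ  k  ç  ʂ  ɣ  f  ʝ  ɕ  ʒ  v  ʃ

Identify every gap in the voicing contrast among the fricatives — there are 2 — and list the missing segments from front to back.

/ʐ/, /x/

Voiceless: /f/ (labiodental), /ʃ/ (postalveolar), /ʂ/ (retroflex), /ɕ/ (alveolo-palatal), /ç/ (palatal).
Voiced: /v/ (labiodental), /ʒ/ (postalveolar), /ʑ/ (alveolo-palatal), /ʝ/ (palatal), /ɣ/ (velar).
Gaps, from front to back: retroflex lacks voiced (/ʐ/); velar lacks voiceless (/x/).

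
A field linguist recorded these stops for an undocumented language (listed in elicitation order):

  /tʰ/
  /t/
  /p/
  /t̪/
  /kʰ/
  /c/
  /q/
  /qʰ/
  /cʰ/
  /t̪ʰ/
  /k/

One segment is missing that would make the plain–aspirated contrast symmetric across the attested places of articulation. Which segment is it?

/pʰ/

place of articulation  plain     aspirated
bilabial          p         —       
dental            t̪        t̪ʰ     
alveolar          t         tʰ      
palatal           c         cʰ      
velar             k         kʰ      
uvular            q         qʰ      
The bilabial row has no aspirated member, so the gap is the aspirated bilabial stop /pʰ/.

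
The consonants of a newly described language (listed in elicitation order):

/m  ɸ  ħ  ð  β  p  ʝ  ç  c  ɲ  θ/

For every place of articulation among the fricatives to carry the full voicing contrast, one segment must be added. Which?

/ʕ/

Voiceless: /ɸ/ (bilabial), /θ/ (dental), /ç/ (palatal), /ħ/ (pharyngeal).
Voiced: /β/ (bilabial), /ð/ (dental), /ʝ/ (palatal).
The pharyngeal row has no voiced member, so the gap is the voiced pharyngeal fricative /ʕ/.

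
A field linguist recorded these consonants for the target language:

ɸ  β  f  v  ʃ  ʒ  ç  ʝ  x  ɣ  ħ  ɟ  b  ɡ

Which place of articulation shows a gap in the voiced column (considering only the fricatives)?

pharyngeal

place of articulation  voiceless  voiced  
bilabial          ɸ         β       
labiodental       f         v       
postalveolar      ʃ         ʒ       
palatal           ç         ʝ       
velar             x         ɣ       
pharyngeal        ħ         —       
Every place of articulation has a voiced member except pharyngeal, where /ʕ/ would be expected.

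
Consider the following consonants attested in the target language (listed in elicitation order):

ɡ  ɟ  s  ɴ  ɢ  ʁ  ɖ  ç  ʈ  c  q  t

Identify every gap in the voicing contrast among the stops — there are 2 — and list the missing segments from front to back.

place of articulation  voiceless  voiced  
alveolar          t         —       
retroflex         ʈ         ɖ       
palatal           c         ɟ       
velar             —         ɡ       
uvular            q         ɢ       
Gaps, from front to back: alveolar lacks voiced (/d/); velar lacks voiceless (/k/).

/d/, /k/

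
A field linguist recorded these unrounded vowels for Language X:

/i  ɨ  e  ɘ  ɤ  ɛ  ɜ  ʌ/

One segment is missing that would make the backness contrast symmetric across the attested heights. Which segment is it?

/ɯ/

Front: /i/ (high), /e/ (high-mid), /ɛ/ (low-mid).
Central: /ɨ/ (high), /ɘ/ (high-mid), /ɜ/ (low-mid).
Back: /ɤ/ (high-mid), /ʌ/ (low-mid).
The high row has no back member, so the gap is the high back unrounded vowel /ɯ/.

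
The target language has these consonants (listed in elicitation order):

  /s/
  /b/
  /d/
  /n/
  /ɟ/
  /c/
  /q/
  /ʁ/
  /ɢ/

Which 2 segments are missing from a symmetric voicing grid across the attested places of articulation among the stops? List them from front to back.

bilabial: voiceless —, voiced /b/.
alveolar: voiceless —, voiced /d/.
palatal: voiceless /c/, voiced /ɟ/.
uvular: voiceless /q/, voiced /ɢ/.
Gaps, from front to back: bilabial lacks voiceless (/p/); alveolar lacks voiceless (/t/).

/p/, /t/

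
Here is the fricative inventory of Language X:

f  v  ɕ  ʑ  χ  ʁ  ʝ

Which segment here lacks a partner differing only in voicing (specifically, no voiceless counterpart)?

/ʝ/

Labiodental: /f/ ~ /v/
Alveolo-palatal: /ɕ/ ~ /ʑ/
Uvular: /χ/ ~ /ʁ/
Palatal: only /ʝ/ (voiced); no voiceless partner.
So /ʝ/ is the unpaired segment.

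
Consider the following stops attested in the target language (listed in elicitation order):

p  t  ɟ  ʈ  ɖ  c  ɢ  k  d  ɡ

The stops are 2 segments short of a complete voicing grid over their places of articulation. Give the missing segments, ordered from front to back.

/b/, /q/

place of articulation  voiceless  voiced  
bilabial          p         —       
alveolar          t         d       
retroflex         ʈ         ɖ       
palatal           c         ɟ       
velar             k         ɡ       
uvular            —         ɢ       
Gaps, from front to back: bilabial lacks voiced (/b/); uvular lacks voiceless (/q/).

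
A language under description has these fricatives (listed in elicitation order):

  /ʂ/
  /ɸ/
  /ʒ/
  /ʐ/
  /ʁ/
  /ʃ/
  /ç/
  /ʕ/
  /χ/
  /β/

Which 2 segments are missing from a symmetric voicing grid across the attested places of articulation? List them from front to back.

bilabial: voiceless /ɸ/, voiced /β/.
postalveolar: voiceless /ʃ/, voiced /ʒ/.
retroflex: voiceless /ʂ/, voiced /ʐ/.
palatal: voiceless /ç/, voiced —.
uvular: voiceless /χ/, voiced /ʁ/.
pharyngeal: voiceless —, voiced /ʕ/.
Gaps, from front to back: palatal lacks voiced (/ʝ/); pharyngeal lacks voiceless (/ħ/).

/ʝ/, /ħ/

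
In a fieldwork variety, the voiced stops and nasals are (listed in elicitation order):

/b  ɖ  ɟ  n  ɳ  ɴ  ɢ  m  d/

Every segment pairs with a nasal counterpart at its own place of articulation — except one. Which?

/ɟ/

Bilabial: /b/ ~ /m/
Alveolar: /d/ ~ /n/
Retroflex: /ɖ/ ~ /ɳ/
Uvular: /ɢ/ ~ /ɴ/
Palatal: only /ɟ/ (oral stop); no nasal partner.
So /ɟ/ is the unpaired segment.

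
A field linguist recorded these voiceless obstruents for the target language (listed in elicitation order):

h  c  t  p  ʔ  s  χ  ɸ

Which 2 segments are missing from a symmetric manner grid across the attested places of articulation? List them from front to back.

/ç/, /q/

Stop: /p/ (bilabial), /t/ (alveolar), /c/ (palatal), /ʔ/ (glottal).
Fricative: /ɸ/ (bilabial), /s/ (alveolar), /χ/ (uvular), /h/ (glottal).
Gaps, from front to back: palatal lacks fricative (/ç/); uvular lacks stop (/q/).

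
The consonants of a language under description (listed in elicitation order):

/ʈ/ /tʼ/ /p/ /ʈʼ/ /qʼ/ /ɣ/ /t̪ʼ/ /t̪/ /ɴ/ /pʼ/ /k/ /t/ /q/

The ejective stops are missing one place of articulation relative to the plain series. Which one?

velar

bilabial: plain /p/, ejective /pʼ/.
dental: plain /t̪/, ejective /t̪ʼ/.
alveolar: plain /t/, ejective /tʼ/.
retroflex: plain /ʈ/, ejective /ʈʼ/.
velar: plain /k/, ejective —.
uvular: plain /q/, ejective /qʼ/.
Every place of articulation has an ejective member except velar, where /kʼ/ would be expected.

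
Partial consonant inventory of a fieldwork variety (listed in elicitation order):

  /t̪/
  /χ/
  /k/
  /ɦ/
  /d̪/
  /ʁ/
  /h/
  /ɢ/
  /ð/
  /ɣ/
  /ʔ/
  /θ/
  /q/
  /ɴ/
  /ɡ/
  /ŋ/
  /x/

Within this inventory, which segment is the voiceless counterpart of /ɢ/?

/q/

/ɢ/ is a voiced uvular stop.
The voiceless counterpart is a voiceless uvular stop — in this inventory, /q/.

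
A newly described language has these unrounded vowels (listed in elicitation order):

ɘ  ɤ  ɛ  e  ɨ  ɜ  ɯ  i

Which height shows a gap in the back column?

height            front     central   back    
high              i         ɨ         ɯ       
high-mid          e         ɘ         ɤ       
low-mid           ɛ         ɜ         —       
Every height has a back member except low-mid, where /ʌ/ would be expected.

low-mid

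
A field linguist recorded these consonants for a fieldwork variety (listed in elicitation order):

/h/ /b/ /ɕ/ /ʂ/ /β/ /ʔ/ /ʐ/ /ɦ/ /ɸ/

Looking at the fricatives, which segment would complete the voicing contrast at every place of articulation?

/ʑ/

bilabial: voiceless /ɸ/, voiced /β/.
retroflex: voiceless /ʂ/, voiced /ʐ/.
alveolo-palatal: voiceless /ɕ/, voiced —.
glottal: voiceless /h/, voiced /ɦ/.
The alveolo-palatal row has no voiced member, so the gap is the voiced alveolo-palatal fricative /ʑ/.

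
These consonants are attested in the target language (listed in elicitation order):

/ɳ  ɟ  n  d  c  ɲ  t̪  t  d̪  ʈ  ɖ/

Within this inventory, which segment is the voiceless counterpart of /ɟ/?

/c/

/ɟ/ is a voiced palatal stop.
The voiceless counterpart is a voiceless palatal stop — in this inventory, /c/.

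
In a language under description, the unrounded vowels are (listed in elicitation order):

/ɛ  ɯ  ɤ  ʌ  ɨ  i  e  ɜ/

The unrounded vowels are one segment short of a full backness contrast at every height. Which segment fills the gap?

/ɘ/

Front: /i/ (high), /e/ (high-mid), /ɛ/ (low-mid).
Central: /ɨ/ (high), /ɜ/ (low-mid).
Back: /ɯ/ (high), /ɤ/ (high-mid), /ʌ/ (low-mid).
The high-mid row has no central member, so the gap is the high-mid central unrounded vowel /ɘ/.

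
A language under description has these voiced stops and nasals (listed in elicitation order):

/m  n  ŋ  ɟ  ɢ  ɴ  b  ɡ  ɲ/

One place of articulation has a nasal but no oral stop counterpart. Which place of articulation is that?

alveolar

place of articulation  oral stop  nasal   
bilabial          b         m       
alveolar          —         n       
palatal           ɟ         ɲ       
velar             ɡ         ŋ       
uvular            ɢ         ɴ       
Every place of articulation has an oral stop member except alveolar, where /d/ would be expected.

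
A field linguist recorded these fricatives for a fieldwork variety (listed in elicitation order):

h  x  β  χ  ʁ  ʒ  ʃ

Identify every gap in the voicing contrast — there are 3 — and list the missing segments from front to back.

place of articulation  voiceless  voiced  
bilabial          —         β       
postalveolar      ʃ         ʒ       
velar             x         —       
uvular            χ         ʁ       
glottal           h         —       
Gaps, from front to back: bilabial lacks voiceless (/ɸ/); velar lacks voiced (/ɣ/); glottal lacks voiced (/ɦ/).

/ɸ/, /ɣ/, /ɦ/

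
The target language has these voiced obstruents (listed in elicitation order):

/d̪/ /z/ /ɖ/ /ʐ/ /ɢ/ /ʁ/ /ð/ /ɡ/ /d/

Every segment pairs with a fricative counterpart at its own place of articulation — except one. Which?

/ɡ/

Dental: /d̪/ ~ /ð/
Alveolar: /d/ ~ /z/
Retroflex: /ɖ/ ~ /ʐ/
Uvular: /ɢ/ ~ /ʁ/
Velar: only /ɡ/ (stop); no fricative partner.
So /ɡ/ is the unpaired segment.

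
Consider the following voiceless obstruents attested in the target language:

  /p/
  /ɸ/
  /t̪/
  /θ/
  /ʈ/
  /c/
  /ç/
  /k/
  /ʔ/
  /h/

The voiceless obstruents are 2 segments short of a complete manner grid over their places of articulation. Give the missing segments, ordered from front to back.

/ʂ/, /x/

Stop: /p/ (bilabial), /t̪/ (dental), /ʈ/ (retroflex), /c/ (palatal), /k/ (velar), /ʔ/ (glottal).
Fricative: /ɸ/ (bilabial), /θ/ (dental), /ç/ (palatal), /h/ (glottal).
Gaps, from front to back: retroflex lacks fricative (/ʂ/); velar lacks fricative (/x/).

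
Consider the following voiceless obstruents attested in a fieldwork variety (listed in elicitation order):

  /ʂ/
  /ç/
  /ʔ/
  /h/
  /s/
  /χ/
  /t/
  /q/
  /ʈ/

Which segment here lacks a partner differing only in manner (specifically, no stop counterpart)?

Alveolar: /t/ ~ /s/
Retroflex: /ʈ/ ~ /ʂ/
Uvular: /q/ ~ /χ/
Glottal: /ʔ/ ~ /h/
Palatal: only /ç/ (fricative); no stop partner.
So /ç/ is the unpaired segment.

/ç/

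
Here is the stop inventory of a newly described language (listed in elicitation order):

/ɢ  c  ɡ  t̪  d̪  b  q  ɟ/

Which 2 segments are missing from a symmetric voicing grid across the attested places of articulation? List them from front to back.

Voiceless: /t̪/ (dental), /c/ (palatal), /q/ (uvular).
Voiced: /b/ (bilabial), /d̪/ (dental), /ɟ/ (palatal), /ɡ/ (velar), /ɢ/ (uvular).
Gaps, from front to back: bilabial lacks voiceless (/p/); velar lacks voiceless (/k/).

/p/, /k/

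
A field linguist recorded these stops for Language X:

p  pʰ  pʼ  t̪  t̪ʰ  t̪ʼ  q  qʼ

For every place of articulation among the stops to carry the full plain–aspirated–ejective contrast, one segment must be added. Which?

/qʰ/

place of articulation  plain     aspirated  ejective
bilabial          p         pʰ        pʼ      
dental            t̪        t̪ʰ       t̪ʼ     
uvular            q         —         qʼ      
The uvular row has no aspirated member, so the gap is the aspirated uvular stop /qʰ/.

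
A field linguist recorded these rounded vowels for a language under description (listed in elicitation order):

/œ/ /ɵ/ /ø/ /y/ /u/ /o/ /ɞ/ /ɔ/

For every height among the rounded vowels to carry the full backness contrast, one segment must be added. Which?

/ʉ/

Front: /y/ (high), /ø/ (high-mid), /œ/ (low-mid).
Central: /ɵ/ (high-mid), /ɞ/ (low-mid).
Back: /u/ (high), /o/ (high-mid), /ɔ/ (low-mid).
The high row has no central member, so the gap is the high central rounded vowel /ʉ/.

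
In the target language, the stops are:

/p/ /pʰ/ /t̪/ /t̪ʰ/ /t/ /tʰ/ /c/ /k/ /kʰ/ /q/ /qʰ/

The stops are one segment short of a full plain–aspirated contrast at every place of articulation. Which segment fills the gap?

/cʰ/

place of articulation  plain     aspirated
bilabial          p         pʰ      
dental            t̪        t̪ʰ     
alveolar          t         tʰ      
palatal           c         —       
velar             k         kʰ      
uvular            q         qʰ      
The palatal row has no aspirated member, so the gap is the aspirated palatal stop /cʰ/.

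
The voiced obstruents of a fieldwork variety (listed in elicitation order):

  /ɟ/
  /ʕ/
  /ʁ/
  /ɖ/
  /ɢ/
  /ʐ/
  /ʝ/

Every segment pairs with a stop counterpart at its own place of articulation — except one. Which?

/ʕ/

Retroflex: /ɖ/ ~ /ʐ/
Palatal: /ɟ/ ~ /ʝ/
Uvular: /ɢ/ ~ /ʁ/
Pharyngeal: only /ʕ/ (fricative); no stop partner.
So /ʕ/ is the unpaired segment.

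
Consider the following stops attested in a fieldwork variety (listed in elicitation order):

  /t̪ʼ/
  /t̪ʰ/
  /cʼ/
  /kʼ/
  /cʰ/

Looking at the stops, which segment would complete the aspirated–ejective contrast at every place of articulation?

/kʰ/

dental: aspirated /t̪ʰ/, ejective /t̪ʼ/.
palatal: aspirated /cʰ/, ejective /cʼ/.
velar: aspirated —, ejective /kʼ/.
The velar row has no aspirated member, so the gap is the aspirated velar stop /kʰ/.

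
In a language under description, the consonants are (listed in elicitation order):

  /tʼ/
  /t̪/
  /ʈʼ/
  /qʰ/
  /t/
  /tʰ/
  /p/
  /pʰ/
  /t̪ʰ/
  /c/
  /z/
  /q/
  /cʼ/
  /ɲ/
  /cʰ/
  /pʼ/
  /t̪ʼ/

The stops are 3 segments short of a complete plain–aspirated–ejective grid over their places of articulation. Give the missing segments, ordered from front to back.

Plain: /p/ (bilabial), /t̪/ (dental), /t/ (alveolar), /c/ (palatal), /q/ (uvular).
Aspirated: /pʰ/ (bilabial), /t̪ʰ/ (dental), /tʰ/ (alveolar), /cʰ/ (palatal), /qʰ/ (uvular).
Ejective: /pʼ/ (bilabial), /t̪ʼ/ (dental), /tʼ/ (alveolar), /ʈʼ/ (retroflex), /cʼ/ (palatal).
Gaps, from front to back: retroflex lacks plain (/ʈ/); retroflex lacks aspirated (/ʈʰ/); uvular lacks ejective (/qʼ/).

/ʈ/, /ʈʰ/, /qʼ/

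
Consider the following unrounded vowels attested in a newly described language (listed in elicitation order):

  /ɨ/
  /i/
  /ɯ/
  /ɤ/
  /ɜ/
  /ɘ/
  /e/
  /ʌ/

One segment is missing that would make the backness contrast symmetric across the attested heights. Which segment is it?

/ɛ/

high: front /i/, central /ɨ/, back /ɯ/.
high-mid: front /e/, central /ɘ/, back /ɤ/.
low-mid: front —, central /ɜ/, back /ʌ/.
The low-mid row has no front member, so the gap is the low-mid front unrounded vowel /ɛ/.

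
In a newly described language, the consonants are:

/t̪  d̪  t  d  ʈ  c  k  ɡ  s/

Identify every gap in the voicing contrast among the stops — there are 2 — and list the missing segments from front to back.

Voiceless: /t̪/ (dental), /t/ (alveolar), /ʈ/ (retroflex), /c/ (palatal), /k/ (velar).
Voiced: /d̪/ (dental), /d/ (alveolar), /ɡ/ (velar).
Gaps, from front to back: retroflex lacks voiced (/ɖ/); palatal lacks voiced (/ɟ/).

/ɖ/, /ɟ/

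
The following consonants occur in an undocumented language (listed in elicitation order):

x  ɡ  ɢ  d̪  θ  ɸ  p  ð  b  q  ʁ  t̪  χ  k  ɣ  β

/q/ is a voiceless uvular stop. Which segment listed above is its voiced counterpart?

/ɢ/

The voiced counterpart is a voiced uvular stop — in this inventory, /ɢ/.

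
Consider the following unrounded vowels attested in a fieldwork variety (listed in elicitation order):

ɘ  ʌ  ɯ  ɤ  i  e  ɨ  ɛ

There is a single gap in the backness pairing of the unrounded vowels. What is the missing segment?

height            front     central   back    
high              i         ɨ         ɯ       
high-mid          e         ɘ         ɤ       
low-mid           ɛ         —         ʌ       
The low-mid row has no central member, so the gap is the low-mid central unrounded vowel /ɜ/.

/ɜ/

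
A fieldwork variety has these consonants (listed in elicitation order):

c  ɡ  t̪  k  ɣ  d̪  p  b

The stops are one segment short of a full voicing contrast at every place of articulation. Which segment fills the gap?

bilabial: voiceless /p/, voiced /b/.
dental: voiceless /t̪/, voiced /d̪/.
palatal: voiceless /c/, voiced —.
velar: voiceless /k/, voiced /ɡ/.
The palatal row has no voiced member, so the gap is the voiced palatal stop /ɟ/.

/ɟ/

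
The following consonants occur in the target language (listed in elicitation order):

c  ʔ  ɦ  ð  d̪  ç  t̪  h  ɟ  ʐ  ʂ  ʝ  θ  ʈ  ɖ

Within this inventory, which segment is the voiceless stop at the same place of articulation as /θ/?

/θ/ is a voiceless dental fricative.
The voiceless stop at the same place is a voiceless dental stop — in this inventory, /t̪/.

/t̪/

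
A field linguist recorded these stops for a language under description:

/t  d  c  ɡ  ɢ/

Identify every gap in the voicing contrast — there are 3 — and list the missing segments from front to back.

alveolar: voiceless /t/, voiced /d/.
palatal: voiceless /c/, voiced —.
velar: voiceless —, voiced /ɡ/.
uvular: voiceless —, voiced /ɢ/.
Gaps, from front to back: palatal lacks voiced (/ɟ/); velar lacks voiceless (/k/); uvular lacks voiceless (/q/).

/ɟ/, /k/, /q/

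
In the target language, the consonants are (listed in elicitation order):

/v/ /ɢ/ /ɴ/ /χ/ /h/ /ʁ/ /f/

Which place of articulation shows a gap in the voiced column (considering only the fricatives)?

Voiceless: /f/ (labiodental), /χ/ (uvular), /h/ (glottal).
Voiced: /v/ (labiodental), /ʁ/ (uvular).
Every place of articulation has a voiced member except glottal, where /ɦ/ would be expected.

glottal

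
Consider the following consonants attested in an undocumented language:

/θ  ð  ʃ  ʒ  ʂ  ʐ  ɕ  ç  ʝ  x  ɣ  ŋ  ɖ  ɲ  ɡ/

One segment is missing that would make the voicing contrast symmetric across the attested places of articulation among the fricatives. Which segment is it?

Voiceless: /θ/ (dental), /ʃ/ (postalveolar), /ʂ/ (retroflex), /ɕ/ (alveolo-palatal), /ç/ (palatal), /x/ (velar).
Voiced: /ð/ (dental), /ʒ/ (postalveolar), /ʐ/ (retroflex), /ʝ/ (palatal), /ɣ/ (velar).
The alveolo-palatal row has no voiced member, so the gap is the voiced alveolo-palatal fricative /ʑ/.

/ʑ/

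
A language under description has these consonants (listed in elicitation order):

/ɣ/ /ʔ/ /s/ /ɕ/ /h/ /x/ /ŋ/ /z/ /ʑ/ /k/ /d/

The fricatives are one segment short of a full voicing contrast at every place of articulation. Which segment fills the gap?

/ɦ/

alveolar: voiceless /s/, voiced /z/.
alveolo-palatal: voiceless /ɕ/, voiced /ʑ/.
velar: voiceless /x/, voiced /ɣ/.
glottal: voiceless /h/, voiced —.
The glottal row has no voiced member, so the gap is the voiced glottal fricative /ɦ/.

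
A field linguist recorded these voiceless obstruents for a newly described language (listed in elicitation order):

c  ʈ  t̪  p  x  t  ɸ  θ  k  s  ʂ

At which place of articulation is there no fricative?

palatal

bilabial: stop /p/, fricative /ɸ/.
dental: stop /t̪/, fricative /θ/.
alveolar: stop /t/, fricative /s/.
retroflex: stop /ʈ/, fricative /ʂ/.
palatal: stop /c/, fricative —.
velar: stop /k/, fricative /x/.
Every place of articulation has a fricative member except palatal, where /ç/ would be expected.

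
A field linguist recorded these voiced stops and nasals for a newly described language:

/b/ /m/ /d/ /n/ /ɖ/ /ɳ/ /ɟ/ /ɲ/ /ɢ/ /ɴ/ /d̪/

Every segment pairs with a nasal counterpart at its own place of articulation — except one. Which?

/d̪/

Bilabial: /b/ ~ /m/
Alveolar: /d/ ~ /n/
Retroflex: /ɖ/ ~ /ɳ/
Palatal: /ɟ/ ~ /ɲ/
Uvular: /ɢ/ ~ /ɴ/
Dental: only /d̪/ (oral stop); no nasal partner.
So /d̪/ is the unpaired segment.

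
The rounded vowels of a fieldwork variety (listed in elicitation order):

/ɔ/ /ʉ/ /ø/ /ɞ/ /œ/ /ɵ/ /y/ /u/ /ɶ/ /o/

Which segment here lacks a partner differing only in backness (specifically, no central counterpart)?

High: /y/ ~ /ʉ/ ~ /u/
High-mid: /ø/ ~ /ɵ/ ~ /o/
Low-mid: /œ/ ~ /ɞ/ ~ /ɔ/
Low: only /ɶ/ (front); no central partner.
So /ɶ/ is the unpaired segment.

/ɶ/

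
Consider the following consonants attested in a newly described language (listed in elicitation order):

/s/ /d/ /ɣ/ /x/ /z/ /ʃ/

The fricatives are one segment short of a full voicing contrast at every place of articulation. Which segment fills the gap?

place of articulation  voiceless  voiced  
alveolar          s         z       
postalveolar      ʃ         —       
velar             x         ɣ       
The postalveolar row has no voiced member, so the gap is the voiced postalveolar fricative /ʒ/.

/ʒ/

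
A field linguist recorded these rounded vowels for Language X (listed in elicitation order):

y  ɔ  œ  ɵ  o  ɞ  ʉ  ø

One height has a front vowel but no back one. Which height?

Front: /y/ (high), /ø/ (high-mid), /œ/ (low-mid).
Central: /ʉ/ (high), /ɵ/ (high-mid), /ɞ/ (low-mid).
Back: /o/ (high-mid), /ɔ/ (low-mid).
Every height has a back member except high, where /u/ would be expected.

high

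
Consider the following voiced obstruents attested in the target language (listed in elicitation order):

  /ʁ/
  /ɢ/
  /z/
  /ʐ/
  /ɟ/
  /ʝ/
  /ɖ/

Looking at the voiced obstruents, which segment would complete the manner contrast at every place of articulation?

Stop: /ɖ/ (retroflex), /ɟ/ (palatal), /ɢ/ (uvular).
Fricative: /z/ (alveolar), /ʐ/ (retroflex), /ʝ/ (palatal), /ʁ/ (uvular).
The alveolar row has no stop member, so the gap is the alveolar stop /d/.

/d/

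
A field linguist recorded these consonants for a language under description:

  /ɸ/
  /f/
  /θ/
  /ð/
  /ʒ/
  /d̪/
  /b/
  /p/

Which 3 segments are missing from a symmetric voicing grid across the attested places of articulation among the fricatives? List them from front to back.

bilabial: voiceless /ɸ/, voiced —.
labiodental: voiceless /f/, voiced —.
dental: voiceless /θ/, voiced /ð/.
postalveolar: voiceless —, voiced /ʒ/.
Gaps, from front to back: bilabial lacks voiced (/β/); labiodental lacks voiced (/v/); postalveolar lacks voiceless (/ʃ/).

/β/, /v/, /ʃ/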